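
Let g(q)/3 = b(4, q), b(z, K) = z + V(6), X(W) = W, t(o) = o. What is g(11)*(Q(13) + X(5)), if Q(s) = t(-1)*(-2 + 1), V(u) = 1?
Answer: 90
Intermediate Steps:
Q(s) = 1 (Q(s) = -(-2 + 1) = -1*(-1) = 1)
b(z, K) = 1 + z (b(z, K) = z + 1 = 1 + z)
g(q) = 15 (g(q) = 3*(1 + 4) = 3*5 = 15)
g(11)*(Q(13) + X(5)) = 15*(1 + 5) = 15*6 = 90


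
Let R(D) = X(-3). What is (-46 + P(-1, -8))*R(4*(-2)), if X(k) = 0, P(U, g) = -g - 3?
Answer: 0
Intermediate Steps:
P(U, g) = -3 - g
R(D) = 0
(-46 + P(-1, -8))*R(4*(-2)) = (-46 + (-3 - 1*(-8)))*0 = (-46 + (-3 + 8))*0 = (-46 + 5)*0 = -41*0 = 0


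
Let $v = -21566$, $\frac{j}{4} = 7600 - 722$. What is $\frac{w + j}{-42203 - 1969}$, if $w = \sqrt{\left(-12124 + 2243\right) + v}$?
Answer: $- \frac{6878}{11043} - \frac{i \sqrt{31447}}{44172} \approx -0.62284 - 0.0040146 i$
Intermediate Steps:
$j = 27512$ ($j = 4 \left(7600 - 722\right) = 4 \cdot 6878 = 27512$)
$w = i \sqrt{31447}$ ($w = \sqrt{\left(-12124 + 2243\right) - 21566} = \sqrt{-9881 - 21566} = \sqrt{-31447} = i \sqrt{31447} \approx 177.33 i$)
$\frac{w + j}{-42203 - 1969} = \frac{i \sqrt{31447} + 27512}{-42203 - 1969} = \frac{27512 + i \sqrt{31447}}{-44172} = \left(27512 + i \sqrt{31447}\right) \left(- \frac{1}{44172}\right) = - \frac{6878}{11043} - \frac{i \sqrt{31447}}{44172}$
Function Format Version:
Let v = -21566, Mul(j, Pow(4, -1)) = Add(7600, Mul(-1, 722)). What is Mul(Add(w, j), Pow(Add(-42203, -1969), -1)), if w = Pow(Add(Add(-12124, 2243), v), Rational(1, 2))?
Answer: Add(Rational(-6878, 11043), Mul(Rational(-1, 44172), I, Pow(31447, Rational(1, 2)))) ≈ Add(-0.62284, Mul(-0.0040146, I))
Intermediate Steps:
j = 27512 (j = Mul(4, Add(7600, Mul(-1, 722))) = Mul(4, Add(7600, -722)) = Mul(4, 6878) = 27512)
w = Mul(I, Pow(31447, Rational(1, 2))) (w = Pow(Add(Add(-12124, 2243), -21566), Rational(1, 2)) = Pow(Add(-9881, -21566), Rational(1, 2)) = Pow(-31447, Rational(1, 2)) = Mul(I, Pow(31447, Rational(1, 2))) ≈ Mul(177.33, I))
Mul(Add(w, j), Pow(Add(-42203, -1969), -1)) = Mul(Add(Mul(I, Pow(31447, Rational(1, 2))), 27512), Pow(Add(-42203, -1969), -1)) = Mul(Add(27512, Mul(I, Pow(31447, Rational(1, 2)))), Pow(-44172, -1)) = Mul(Add(27512, Mul(I, Pow(31447, Rational(1, 2)))), Rational(-1, 44172)) = Add(Rational(-6878, 11043), Mul(Rational(-1, 44172), I, Pow(31447, Rational(1, 2))))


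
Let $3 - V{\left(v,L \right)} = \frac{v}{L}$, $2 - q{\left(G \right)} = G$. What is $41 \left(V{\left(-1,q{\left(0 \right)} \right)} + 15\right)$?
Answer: $\frac{1517}{2} \approx 758.5$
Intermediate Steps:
$q{\left(G \right)} = 2 - G$
$V{\left(v,L \right)} = 3 - \frac{v}{L}$
$41 \left(V{\left(-1,q{\left(0 \right)} \right)} + 15\right) = 41 \left(\left(3 - - \frac{1}{2 - 0}\right) + 15\right) = 41 \left(\left(3 - - \frac{1}{2 + 0}\right) + 15\right) = 41 \left(\left(3 - - \frac{1}{2}\right) + 15\right) = 41 \left(\left(3 - \left(-1\right) \frac{1}{2}\right) + 15\right) = 41 \left(\left(3 + \frac{1}{2}\right) + 15\right) = 41 \left(\frac{7}{2} + 15\right) = 41 \cdot \frac{37}{2} = \frac{1517}{2}$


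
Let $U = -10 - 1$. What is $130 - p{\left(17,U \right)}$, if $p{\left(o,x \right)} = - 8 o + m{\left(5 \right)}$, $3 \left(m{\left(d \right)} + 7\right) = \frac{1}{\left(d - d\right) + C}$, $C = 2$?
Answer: $\frac{1637}{6} \approx 272.83$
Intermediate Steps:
$U = -11$ ($U = -10 - 1 = -11$)
$m{\left(d \right)} = - \frac{41}{6}$ ($m{\left(d \right)} = -7 + \frac{1}{3 \left(\left(d - d\right) + 2\right)} = -7 + \frac{1}{3 \left(0 + 2\right)} = -7 + \frac{1}{3 \cdot 2} = -7 + \frac{1}{3} \cdot \frac{1}{2} = -7 + \frac{1}{6} = - \frac{41}{6}$)
$p{\left(o,x \right)} = - \frac{41}{6} - 8 o$ ($p{\left(o,x \right)} = - 8 o - \frac{41}{6} = - \frac{41}{6} - 8 o$)
$130 - p{\left(17,U \right)} = 130 - \left(- \frac{41}{6} - 136\right) = 130 - - \frac{857}{6} = 130 + \frac{857}{6} = \frac{1637}{6}$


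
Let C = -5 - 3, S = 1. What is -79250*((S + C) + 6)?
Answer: 79250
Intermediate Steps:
C = -8
-79250*((S + C) + 6) = -79250*((1 - 8) + 6) = -79250*(-7 + 6) = -79250*(-1) = 79250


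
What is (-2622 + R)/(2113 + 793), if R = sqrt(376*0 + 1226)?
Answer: -1311/1453 + sqrt(1226)/2906 ≈ -0.89022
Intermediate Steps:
R = sqrt(1226) (R = sqrt(0 + 1226) = sqrt(1226) ≈ 35.014)
(-2622 + R)/(2113 + 793) = (-2622 + sqrt(1226))/(2113 + 793) = (-2622 + sqrt(1226))/2906 = (-2622 + sqrt(1226))*(1/2906) = -1311/1453 + sqrt(1226)/2906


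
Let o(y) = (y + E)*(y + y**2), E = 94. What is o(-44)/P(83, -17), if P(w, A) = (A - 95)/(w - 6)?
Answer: -130075/2 ≈ -65038.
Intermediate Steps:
P(w, A) = (-95 + A)/(-6 + w)
o(y) = (94 + y)*(y + y**2) (o(y) = (y + 94)*(y + y**2) = (94 + y)*(y + y**2))
o(-44)/P(83, -17) = (-44*(94 + (-44)**2 + 95*(-44)))/(((-95 - 17)/(-6 + 83))) = (-44*(94 + 1936 - 4180))/((-112/77)) = (-44*(-2150))/(((1/77)*(-112))) = 94600/(-16/11) = 94600*(-11/16) = -130075/2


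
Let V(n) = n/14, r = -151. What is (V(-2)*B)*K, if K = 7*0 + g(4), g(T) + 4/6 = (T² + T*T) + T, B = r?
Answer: 16006/21 ≈ 762.19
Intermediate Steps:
B = -151
g(T) = -⅔ + T + 2*T² (g(T) = -⅔ + ((T² + T*T) + T) = -⅔ + ((T² + T²) + T) = -⅔ + (2*T² + T) = -⅔ + (T + 2*T²) = -⅔ + T + 2*T²)
K = 106/3 (K = 7*0 + (-⅔ + 4 + 2*4²) = 0 + (-⅔ + 4 + 2*16) = 0 + (-⅔ + 4 + 32) = 0 + 106/3 = 106/3 ≈ 35.333)
V(n) = n/14 (V(n) = n*(1/14) = n/14)
(V(-2)*B)*K = (((1/14)*(-2))*(-151))*(106/3) = -⅐*(-151)*(106/3) = (151/7)*(106/3) = 16006/21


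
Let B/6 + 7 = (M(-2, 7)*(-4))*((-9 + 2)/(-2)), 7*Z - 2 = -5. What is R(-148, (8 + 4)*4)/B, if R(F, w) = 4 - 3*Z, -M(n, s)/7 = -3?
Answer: -37/12642 ≈ -0.0029268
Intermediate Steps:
M(n, s) = 21 (M(n, s) = -7*(-3) = 21)
Z = -3/7 (Z = 2/7 + (1/7)*(-5) = 2/7 - 5/7 = -3/7 ≈ -0.42857)
B = -1806 (B = -42 + 6*((21*(-4))*((-9 + 2)/(-2))) = -42 + 6*(-(-588)*(-1)/2) = -42 + 6*(-84*7/2) = -42 + 6*(-294) = -42 - 1764 = -1806)
R(F, w) = 37/7 (R(F, w) = 4 - 3*(-3/7) = 4 + 9/7 = 37/7)
R(-148, (8 + 4)*4)/B = (37/7)/(-1806) = (37/7)*(-1/1806) = -37/12642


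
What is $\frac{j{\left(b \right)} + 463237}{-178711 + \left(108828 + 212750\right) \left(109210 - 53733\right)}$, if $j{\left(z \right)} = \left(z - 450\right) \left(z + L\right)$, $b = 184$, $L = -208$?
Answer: $\frac{469621}{17840003995} \approx 2.6324 \cdot 10^{-5}$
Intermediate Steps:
$j{\left(z \right)} = \left(-450 + z\right) \left(-208 + z\right)$ ($j{\left(z \right)} = \left(z - 450\right) \left(z - 208\right) = \left(-450 + z\right) \left(-208 + z\right)$)
$\frac{j{\left(b \right)} + 463237}{-178711 + \left(108828 + 212750\right) \left(109210 - 53733\right)} = \frac{\left(93600 + 184^{2} - 121072\right) + 463237}{-178711 + \left(108828 + 212750\right) \left(109210 - 53733\right)} = \frac{\left(93600 + 33856 - 121072\right) + 463237}{-178711 + 321578 \cdot 55477} = \frac{6384 + 463237}{-178711 + 17840182706} = \frac{469621}{17840003995}$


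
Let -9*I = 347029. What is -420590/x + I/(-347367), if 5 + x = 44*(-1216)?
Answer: 1333460953531/167285347227 ≈ 7.9712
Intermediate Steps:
I = -347029/9 (I = -1/9*347029 = -347029/9 ≈ -38559.)
x = -53509 (x = -5 + 44*(-1216) = -5 - 53504 = -53509)
-420590/x + I/(-347367) = -420590/(-53509) - 347029/9/(-347367) = -420590*(-1/53509) - 347029/9*(-1/347367) = 420590/53509 + 347029/3126303 = 1333460953531/167285347227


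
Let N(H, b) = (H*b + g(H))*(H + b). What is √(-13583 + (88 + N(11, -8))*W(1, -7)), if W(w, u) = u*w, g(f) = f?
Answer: 3*I*√1398 ≈ 112.17*I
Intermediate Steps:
N(H, b) = (H + b)*(H + H*b) (N(H, b) = (H*b + H)*(H + b) = (H + H*b)*(H + b) = (H + b)*(H + H*b))
√(-13583 + (88 + N(11, -8))*W(1, -7)) = √(-13583 + (88 + 11*(11 - 8 + (-8)² + 11*(-8)))*(-7*1)) = √(-13583 + (88 + 11*(11 - 8 + 64 - 88))*(-7)) = √(-13583 + (88 + 11*(-21))*(-7)) = √(-13583 + (88 - 231)*(-7)) = √(-13583 - 143*(-7)) = √(-13583 + 1001) = √(-12582) = 3*I*√1398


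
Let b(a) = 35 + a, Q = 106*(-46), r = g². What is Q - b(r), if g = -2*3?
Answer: -4947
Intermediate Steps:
g = -6
r = 36 (r = (-6)² = 36)
Q = -4876
Q - b(r) = -4876 - (35 + 36) = -4876 - 1*71 = -4876 - 71 = -4947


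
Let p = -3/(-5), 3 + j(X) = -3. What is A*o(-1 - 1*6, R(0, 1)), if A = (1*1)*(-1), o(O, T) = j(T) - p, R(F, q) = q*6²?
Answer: 33/5 ≈ 6.6000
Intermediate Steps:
j(X) = -6 (j(X) = -3 - 3 = -6)
p = ⅗ (p = -3*(-⅕) = ⅗ ≈ 0.60000)
R(F, q) = 36*q (R(F, q) = q*36 = 36*q)
o(O, T) = -33/5 (o(O, T) = -6 - 1*⅗ = -6 - ⅗ = -33/5)
A = -1 (A = 1*(-1) = -1)
A*o(-1 - 1*6, R(0, 1)) = -1*(-33/5) = 33/5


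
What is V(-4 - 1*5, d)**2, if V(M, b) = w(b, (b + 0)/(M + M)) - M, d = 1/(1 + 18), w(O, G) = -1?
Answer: 64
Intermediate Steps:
d = 1/19 ≈ 0.052632
V(M, b) = -1 - M
V(-4 - 1*5, d)**2 = (-1 - (-4 - 1*5))**2 = (-1 - (-4 - 5))**2 = (-1 - 1*(-9))**2 = (-1 + 9)**2 = 8**2 = 64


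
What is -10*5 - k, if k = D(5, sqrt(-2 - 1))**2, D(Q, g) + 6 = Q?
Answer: -51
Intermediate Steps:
D(Q, g) = -6 + Q
k = 1 (k = (-6 + 5)**2 = (-1)**2 = 1)
-10*5 - k = -10*5 - 1*1 = -50 - 1 = -51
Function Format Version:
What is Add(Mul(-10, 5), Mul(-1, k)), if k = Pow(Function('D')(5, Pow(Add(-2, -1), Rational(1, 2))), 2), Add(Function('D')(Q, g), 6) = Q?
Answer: -51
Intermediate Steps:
Function('D')(Q, g) = Add(-6, Q)
k = 1 (k = Pow(Add(-6, 5), 2) = Pow(-1, 2) = 1)
Add(Mul(-10, 5), Mul(-1, k)) = Add(Mul(-10, 5), Mul(-1, 1)) = Add(-50, -1) = -51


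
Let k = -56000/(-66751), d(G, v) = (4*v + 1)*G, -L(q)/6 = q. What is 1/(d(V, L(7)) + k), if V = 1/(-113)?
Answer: 7542863/17475417 ≈ 0.43163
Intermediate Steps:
L(q) = -6*q
V = -1/113 ≈ -0.0088496
d(G, v) = G*(1 + 4*v) (d(G, v) = (1 + 4*v)*G = G*(1 + 4*v))
k = 56000/66751 (k = -56000*(-1/66751) = 56000/66751 ≈ 0.83894)
1/(d(V, L(7)) + k) = 1/(-(1 + 4*(-6*7))/113 + 56000/66751) = 1/(-(1 + 4*(-42))/113 + 56000/66751) = 1/(-(1 - 168)/113 + 56000/66751) = 1/(-1/113*(-167) + 56000/66751) = 1/(167/113 + 56000/66751) = 1/(17475417/7542863) = 7542863/17475417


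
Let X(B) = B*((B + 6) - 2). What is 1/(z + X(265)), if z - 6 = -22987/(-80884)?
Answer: 80884/5766324231 ≈ 1.4027e-5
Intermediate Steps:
X(B) = B*(4 + B) (X(B) = B*((6 + B) - 2) = B*(4 + B))
z = 508291/80884 (z = 6 - 22987/(-80884) = 6 - 22987*(-1/80884) = 6 + 22987/80884 = 508291/80884 ≈ 6.2842)
1/(z + X(265)) = 1/(508291/80884 + 265*(4 + 265)) = 1/(508291/80884 + 265*269) = 1/(508291/80884 + 71285) = 1/(5766324231/80884) = 80884/5766324231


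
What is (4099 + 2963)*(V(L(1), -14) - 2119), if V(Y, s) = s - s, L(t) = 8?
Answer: -14964378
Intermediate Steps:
V(Y, s) = 0
(4099 + 2963)*(V(L(1), -14) - 2119) = (4099 + 2963)*(0 - 2119) = 7062*(-2119) = -14964378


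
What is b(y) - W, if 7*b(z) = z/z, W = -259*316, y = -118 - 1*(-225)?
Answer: 572909/7 ≈ 81844.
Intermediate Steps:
y = 107 (y = -118 + 225 = 107)
W = -81844
b(z) = ⅐ (b(z) = (z/z)/7 = (⅐)*1 = ⅐)
b(y) - W = ⅐ - 1*(-81844) = ⅐ + 81844 = 572909/7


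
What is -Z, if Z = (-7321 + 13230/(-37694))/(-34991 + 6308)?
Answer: -137985502/540588501 ≈ -0.25525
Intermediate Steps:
Z = 137985502/540588501 (Z = (-7321 + 13230*(-1/37694))/(-28683) = (-7321 - 6615/18847)*(-1/28683) = -137985502/18847*(-1/28683) = 137985502/540588501 ≈ 0.25525)
-Z = -1*137985502/540588501 = -137985502/540588501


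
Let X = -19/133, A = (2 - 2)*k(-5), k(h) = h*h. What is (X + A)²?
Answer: 1/49 ≈ 0.020408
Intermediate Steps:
k(h) = h²
A = 0 (A = (2 - 2)*(-5)² = 0*25 = 0)
X = -⅐ (X = -19*1/133 = -⅐ ≈ -0.14286)
(X + A)² = (-⅐ + 0)² = (-⅐)² = 1/49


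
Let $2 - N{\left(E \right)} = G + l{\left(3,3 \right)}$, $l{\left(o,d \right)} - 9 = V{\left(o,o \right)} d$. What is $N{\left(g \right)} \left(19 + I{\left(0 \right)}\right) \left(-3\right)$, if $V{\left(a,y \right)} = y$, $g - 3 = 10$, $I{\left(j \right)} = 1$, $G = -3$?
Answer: $780$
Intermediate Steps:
$g = 13$ ($g = 3 + 10 = 13$)
$l{\left(o,d \right)} = 9 + d o$ ($l{\left(o,d \right)} = 9 + o d = 9 + d o$)
$N{\left(E \right)} = -13$ ($N{\left(E \right)} = 2 - \left(-3 + \left(9 + 3 \cdot 3\right)\right) = 2 - \left(-3 + \left(9 + 9\right)\right) = 2 - \left(-3 + 18\right) = 2 - 15 = -13$)
$N{\left(g \right)} \left(19 + I{\left(0 \right)}\right) \left(-3\right) = - 13 \left(19 + 1\right) \left(-3\right) = - 13 \cdot 20 \left(-3\right) = \left(-13\right) \left(-60\right) = 780$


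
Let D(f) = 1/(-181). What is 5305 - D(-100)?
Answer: 960206/181 ≈ 5305.0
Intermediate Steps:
D(f) = -1/181
5305 - D(-100) = 5305 - 1*(-1/181) = 5305 + 1/181 = 960206/181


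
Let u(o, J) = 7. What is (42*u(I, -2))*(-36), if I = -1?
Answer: -10584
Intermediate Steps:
(42*u(I, -2))*(-36) = (42*7)*(-36) = 294*(-36) = -10584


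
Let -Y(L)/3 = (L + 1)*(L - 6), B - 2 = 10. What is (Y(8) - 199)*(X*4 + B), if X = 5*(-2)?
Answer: 7084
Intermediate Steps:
B = 12 (B = 2 + 10 = 12)
X = -10
Y(L) = -3*(1 + L)*(-6 + L) (Y(L) = -3*(L + 1)*(L - 6) = -3*(1 + L)*(-6 + L))
(Y(8) - 199)*(X*4 + B) = ((18 - 3*8² + 15*8) - 199)*(-10*4 + 12) = ((18 - 3*64 + 120) - 199)*(-40 + 12) = ((18 - 192 + 120) - 199)*(-28) = (-54 - 199)*(-28) = -253*(-28) = 7084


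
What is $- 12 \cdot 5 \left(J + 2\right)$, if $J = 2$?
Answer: $-240$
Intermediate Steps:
$- 12 \cdot 5 \left(J + 2\right) = - 12 \cdot 5 \left(2 + 2\right) = - 12 \cdot 5 \cdot 4 = \left(-12\right) 20 = -240$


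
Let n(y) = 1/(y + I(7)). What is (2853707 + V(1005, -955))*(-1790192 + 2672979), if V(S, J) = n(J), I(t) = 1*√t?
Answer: 2297569827599891777/912018 - 882787*√7/912018 ≈ 2.5192e+12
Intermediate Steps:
I(t) = √t
n(y) = 1/(y + √7)
V(S, J) = 1/(J + √7)
(2853707 + V(1005, -955))*(-1790192 + 2672979) = (2853707 + 1/(-955 + √7))*(-1790192 + 2672979) = (2853707 + 1/(-955 + √7))*882787 = 2519215441409 + 882787/(-955 + √7)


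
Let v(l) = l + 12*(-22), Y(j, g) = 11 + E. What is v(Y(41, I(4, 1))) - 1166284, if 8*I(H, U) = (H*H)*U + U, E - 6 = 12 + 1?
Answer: -1166518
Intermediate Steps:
E = 19 (E = 6 + (12 + 1) = 6 + 13 = 19)
I(H, U) = U/8 + U*H**2/8 (I(H, U) = ((H*H)*U + U)/8 = (H**2*U + U)/8 = (U*H**2 + U)/8 = (U + U*H**2)/8 = U/8 + U*H**2/8)
Y(j, g) = 30 (Y(j, g) = 11 + 19 = 30)
v(l) = -264 + l (v(l) = l - 264 = -264 + l)
v(Y(41, I(4, 1))) - 1166284 = (-264 + 30) - 1166284 = -234 - 1166284 = -1166518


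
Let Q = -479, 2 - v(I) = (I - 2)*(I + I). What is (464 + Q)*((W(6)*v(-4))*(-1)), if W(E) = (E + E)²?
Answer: -99360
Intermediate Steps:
v(I) = 2 - 2*I*(-2 + I) (v(I) = 2 - (I - 2)*(I + I) = 2 - (-2 + I)*2*I = 2 - 2*I*(-2 + I))
W(E) = 4*E² (W(E) = (2*E)² = 4*E²)
(464 + Q)*((W(6)*v(-4))*(-1)) = (464 - 479)*(((4*6²)*(2 - 2*(-4)² + 4*(-4)))*(-1)) = -15*(4*36)*(2 - 2*16 - 16)*(-1) = -15*144*(2 - 32 - 16)*(-1) = -15*144*(-46)*(-1) = -(-99360)*(-1) = -15*6624 = -99360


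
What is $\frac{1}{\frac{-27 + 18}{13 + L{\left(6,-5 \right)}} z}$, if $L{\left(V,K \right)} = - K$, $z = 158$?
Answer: $- \frac{1}{79} \approx -0.012658$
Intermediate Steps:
$\frac{1}{\frac{-27 + 18}{13 + L{\left(6,-5 \right)}} z} = \frac{1}{\frac{-27 + 18}{13 - -5} \cdot 158} = \frac{1}{- \frac{9}{13 + 5} \cdot 158} = \frac{1}{- \frac{9}{18} \cdot 158} = \frac{1}{\left(-9\right) \frac{1}{18} \cdot 158} = \frac{1}{\left(- \frac{1}{2}\right) 158} = \frac{1}{-79} = - \frac{1}{79}$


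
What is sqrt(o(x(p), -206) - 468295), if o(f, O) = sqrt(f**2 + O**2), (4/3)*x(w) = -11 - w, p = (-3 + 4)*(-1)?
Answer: sqrt(-1873180 + 2*sqrt(169969))/2 ≈ 684.17*I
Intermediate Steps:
p = -1 (p = 1*(-1) = -1)
x(w) = -33/4 - 3*w/4 (x(w) = 3*(-11 - w)/4 = -33/4 - 3*w/4)
o(f, O) = sqrt(O**2 + f**2)
sqrt(o(x(p), -206) - 468295) = sqrt(sqrt((-206)**2 + (-33/4 - 3/4*(-1))**2) - 468295) = sqrt(sqrt(42436 + (-33/4 + 3/4)**2) - 468295) = sqrt(sqrt(42436 + (-15/2)**2) - 468295) = sqrt(sqrt(42436 + 225/4) - 468295) = sqrt(sqrt(169969/4) - 468295) = sqrt(sqrt(169969)/2 - 468295) = sqrt(-468295 + sqrt(169969)/2)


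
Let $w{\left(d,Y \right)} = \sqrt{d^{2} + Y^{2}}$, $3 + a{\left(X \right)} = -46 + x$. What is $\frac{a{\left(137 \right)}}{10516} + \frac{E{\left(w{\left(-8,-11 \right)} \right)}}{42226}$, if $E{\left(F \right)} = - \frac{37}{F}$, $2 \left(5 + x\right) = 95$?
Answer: $- \frac{13}{21032} - \frac{\sqrt{185}}{211130} \approx -0.00068253$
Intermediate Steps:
$x = \frac{85}{2}$ ($x = -5 + \frac{1}{2} \cdot 95 = -5 + \frac{95}{2} = \frac{85}{2} \approx 42.5$)
$a{\left(X \right)} = - \frac{13}{2}$ ($a{\left(X \right)} = -3 + \left(-46 + \frac{85}{2}\right) = -3 - \frac{7}{2} = - \frac{13}{2}$)
$w{\left(d,Y \right)} = \sqrt{Y^{2} + d^{2}}$
$\frac{a{\left(137 \right)}}{10516} + \frac{E{\left(w{\left(-8,-11 \right)} \right)}}{42226} = - \frac{13}{2 \cdot 10516} + \frac{\left(-37\right) \frac{1}{\sqrt{\left(-11\right)^{2} + \left(-8\right)^{2}}}}{42226} = \left(- \frac{13}{2}\right) \frac{1}{10516} + - \frac{37}{\sqrt{121 + 64}} \cdot \frac{1}{42226} = - \frac{13}{21032} + - \frac{37}{\sqrt{185}} \cdot \frac{1}{42226} = - \frac{13}{21032} + - 37 \frac{\sqrt{185}}{185} \cdot \frac{1}{42226} = - \frac{13}{21032} + - \frac{\sqrt{185}}{5} \cdot \frac{1}{42226} = - \frac{13}{21032} - \frac{\sqrt{185}}{211130}$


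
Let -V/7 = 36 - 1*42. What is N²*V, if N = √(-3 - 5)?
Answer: -336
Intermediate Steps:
N = 2*I*√2 (N = √(-8) = 2*I*√2 ≈ 2.8284*I)
V = 42 (V = -7*(36 - 1*42) = -7*(36 - 42) = -7*(-6) = 42)
N²*V = (2*I*√2)²*42 = -8*42 = -336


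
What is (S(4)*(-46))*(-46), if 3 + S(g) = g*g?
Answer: 27508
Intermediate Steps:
S(g) = -3 + g**2 (S(g) = -3 + g*g = -3 + g**2)
(S(4)*(-46))*(-46) = ((-3 + 4**2)*(-46))*(-46) = ((-3 + 16)*(-46))*(-46) = (13*(-46))*(-46) = -598*(-46) = 27508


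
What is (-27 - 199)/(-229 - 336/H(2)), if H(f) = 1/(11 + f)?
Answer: 226/4597 ≈ 0.049163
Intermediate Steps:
(-27 - 199)/(-229 - 336/H(2)) = (-27 - 199)/(-229 - 336/(1/(11 + 2))) = -226/(-229 - 336/(1/13)) = -226/(-229 - 336/1/13) = -226/(-229 - 336*13) = -226/(-229 - 4368) = -226/(-4597) = -226*(-1/4597) = 226/4597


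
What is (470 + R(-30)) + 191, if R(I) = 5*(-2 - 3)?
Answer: 636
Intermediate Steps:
R(I) = -25 (R(I) = 5*(-5) = -25)
(470 + R(-30)) + 191 = (470 - 25) + 191 = 445 + 191 = 636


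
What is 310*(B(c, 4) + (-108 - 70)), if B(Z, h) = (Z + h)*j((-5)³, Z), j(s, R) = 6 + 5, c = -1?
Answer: -44950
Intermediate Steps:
j(s, R) = 11
B(Z, h) = 11*Z + 11*h (B(Z, h) = (Z + h)*11 = 11*Z + 11*h)
310*(B(c, 4) + (-108 - 70)) = 310*((11*(-1) + 11*4) + (-108 - 70)) = 310*((-11 + 44) - 178) = 310*(33 - 178) = 310*(-145) = -44950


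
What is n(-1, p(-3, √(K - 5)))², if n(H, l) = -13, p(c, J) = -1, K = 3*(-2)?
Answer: 169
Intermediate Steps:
K = -6
n(-1, p(-3, √(K - 5)))² = (-13)² = 169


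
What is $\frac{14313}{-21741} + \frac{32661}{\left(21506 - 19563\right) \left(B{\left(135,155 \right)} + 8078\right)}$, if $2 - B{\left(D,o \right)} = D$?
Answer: $- \frac{73413876818}{111872917345} \approx -0.65623$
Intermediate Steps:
$B{\left(D,o \right)} = 2 - D$
$\frac{14313}{-21741} + \frac{32661}{\left(21506 - 19563\right) \left(B{\left(135,155 \right)} + 8078\right)} = \frac{14313}{-21741} + \frac{32661}{\left(21506 - 19563\right) \left(\left(2 - 135\right) + 8078\right)} = 14313 \left(- \frac{1}{21741}\right) + \frac{32661}{1943 \left(\left(2 - 135\right) + 8078\right)} = - \frac{4771}{7247} + \frac{32661}{1943 \left(-133 + 8078\right)} = - \frac{4771}{7247} + \frac{32661}{1943 \cdot 7945} = - \frac{4771}{7247} + \frac{32661}{15437135} = - \frac{73413876818}{111872917345}$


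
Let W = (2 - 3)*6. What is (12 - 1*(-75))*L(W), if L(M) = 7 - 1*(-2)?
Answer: 783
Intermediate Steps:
W = -6 (W = -1*6 = -6)
L(M) = 9 (L(M) = 7 + 2 = 9)
(12 - 1*(-75))*L(W) = (12 - 1*(-75))*9 = (12 + 75)*9 = 87*9 = 783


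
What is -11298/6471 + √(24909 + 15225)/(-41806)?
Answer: -3766/2157 - √40134/41806 ≈ -1.7507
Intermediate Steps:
-11298/6471 + √(24909 + 15225)/(-41806) = -11298*1/6471 + √40134*(-1/41806) = -3766/2157 - √40134/41806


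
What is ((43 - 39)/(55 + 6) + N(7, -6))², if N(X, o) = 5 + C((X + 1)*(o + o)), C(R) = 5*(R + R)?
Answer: 3393179001/3721 ≈ 9.1190e+5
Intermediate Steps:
C(R) = 10*R (C(R) = 5*(2*R) = 10*R)
N(X, o) = 5 + 20*o*(1 + X) (N(X, o) = 5 + 10*((X + 1)*(o + o)) = 5 + 10*((1 + X)*(2*o)) = 5 + 10*(2*o*(1 + X)) = 5 + 20*o*(1 + X))
((43 - 39)/(55 + 6) + N(7, -6))² = ((43 - 39)/(55 + 6) + (5 + 20*(-6)*(1 + 7)))² = (4/61 + (5 + 20*(-6)*8))² = (4*(1/61) + (5 - 960))² = (4/61 - 955)² = (-58251/61)² = 3393179001/3721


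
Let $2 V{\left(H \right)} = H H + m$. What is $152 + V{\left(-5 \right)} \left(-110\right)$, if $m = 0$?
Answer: $-1223$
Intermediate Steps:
$V{\left(H \right)} = \frac{H^{2}}{2}$ ($V{\left(H \right)} = \frac{H H + 0}{2} = \frac{H^{2} + 0}{2} = \frac{H^{2}}{2}$)
$152 + V{\left(-5 \right)} \left(-110\right) = 152 + \frac{\left(-5\right)^{2}}{2} \left(-110\right) = 152 + \frac{1}{2} \cdot 25 \left(-110\right) = 152 + \frac{25}{2} \left(-110\right) = 152 - 1375 = -1223$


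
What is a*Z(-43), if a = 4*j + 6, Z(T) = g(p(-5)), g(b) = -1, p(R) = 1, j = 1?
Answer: -10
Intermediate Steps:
Z(T) = -1
a = 10 (a = 4*1 + 6 = 4 + 6 = 10)
a*Z(-43) = 10*(-1) = -10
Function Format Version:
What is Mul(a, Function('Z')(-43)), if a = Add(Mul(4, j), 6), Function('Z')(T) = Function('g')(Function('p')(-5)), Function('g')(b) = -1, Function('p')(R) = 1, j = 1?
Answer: -10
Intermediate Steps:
Function('Z')(T) = -1
a = 10 (a = Add(Mul(4, 1), 6) = Add(4, 6) = 10)
Mul(a, Function('Z')(-43)) = Mul(10, -1) = -10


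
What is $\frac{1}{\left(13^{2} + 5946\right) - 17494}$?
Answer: $- \frac{1}{11379} \approx -8.7881 \cdot 10^{-5}$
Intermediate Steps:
$\frac{1}{\left(13^{2} + 5946\right) - 17494} = \frac{1}{\left(169 + 5946\right) - 17494} = \frac{1}{6115 - 17494} = \frac{1}{-11379} = - \frac{1}{11379}$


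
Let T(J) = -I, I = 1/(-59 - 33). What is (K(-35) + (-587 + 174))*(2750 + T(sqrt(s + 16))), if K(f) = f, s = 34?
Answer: -28336112/23 ≈ -1.2320e+6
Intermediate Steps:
I = -1/92 (I = 1/(-92) = -1/92 ≈ -0.010870)
T(J) = 1/92 (T(J) = -1*(-1/92) = 1/92)
(K(-35) + (-587 + 174))*(2750 + T(sqrt(s + 16))) = (-35 + (-587 + 174))*(2750 + 1/92) = (-35 - 413)*(253001/92) = -448*253001/92 = -28336112/23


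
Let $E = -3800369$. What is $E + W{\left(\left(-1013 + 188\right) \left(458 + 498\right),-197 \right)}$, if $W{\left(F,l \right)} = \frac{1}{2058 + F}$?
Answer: $- \frac{2989529870899}{786642} \approx -3.8004 \cdot 10^{6}$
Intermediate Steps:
$E + W{\left(\left(-1013 + 188\right) \left(458 + 498\right),-197 \right)} = -3800369 + \frac{1}{2058 + \left(-1013 + 188\right) \left(458 + 498\right)} = -3800369 + \frac{1}{2058 - 788700} = -3800369 + \frac{1}{-786642} = -3800369 - \frac{1}{786642} = - \frac{2989529870899}{786642}$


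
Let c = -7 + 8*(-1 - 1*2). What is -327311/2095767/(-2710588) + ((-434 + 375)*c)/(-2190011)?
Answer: -10389394836651263/12440928817750930956 ≈ -0.00083510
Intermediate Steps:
c = -31 (c = -7 + 8*(-1 - 2) = -7 + 8*(-3) = -7 - 24 = -31)
-327311/2095767/(-2710588) + ((-434 + 375)*c)/(-2190011) = -327311/2095767/(-2710588) + ((-434 + 375)*(-31))/(-2190011) = -327311*1/2095767*(-1/2710588) - 59*(-31)*(-1/2190011) = -327311/2095767*(-1/2710588) + 1829*(-1/2190011) = 327311/5680760880996 - 1829/2190011 = -10389394836651263/12440928817750930956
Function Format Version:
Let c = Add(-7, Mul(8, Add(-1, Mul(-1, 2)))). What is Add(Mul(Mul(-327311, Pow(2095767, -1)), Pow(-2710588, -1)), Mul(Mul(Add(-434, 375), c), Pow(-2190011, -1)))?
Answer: Rational(-10389394836651263, 12440928817750930956) ≈ -0.00083510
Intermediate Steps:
c = -31 (c = Add(-7, Mul(8, Add(-1, -2))) = Add(-7, Mul(8, -3)) = Add(-7, -24) = -31)
Add(Mul(Mul(-327311, Pow(2095767, -1)), Pow(-2710588, -1)), Mul(Mul(Add(-434, 375), c), Pow(-2190011, -1))) = Add(Mul(Mul(-327311, Pow(2095767, -1)), Pow(-2710588, -1)), Mul(Mul(Add(-434, 375), -31), Pow(-2190011, -1))) = Add(Mul(Mul(-327311, Rational(1, 2095767)), Rational(-1, 2710588)), Mul(Mul(-59, -31), Rational(-1, 2190011))) = Add(Mul(Rational(-327311, 2095767), Rational(-1, 2710588)), Mul(1829, Rational(-1, 2190011))) = Add(Rational(327311, 5680760880996), Rational(-1829, 2190011)) = Rational(-10389394836651263, 12440928817750930956)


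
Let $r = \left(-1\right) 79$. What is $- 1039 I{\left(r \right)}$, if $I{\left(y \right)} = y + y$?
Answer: $164162$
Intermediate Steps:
$r = -79$
$I{\left(y \right)} = 2 y$
$- 1039 I{\left(r \right)} = - 1039 \cdot 2 \left(-79\right) = \left(-1039\right) \left(-158\right) = 164162$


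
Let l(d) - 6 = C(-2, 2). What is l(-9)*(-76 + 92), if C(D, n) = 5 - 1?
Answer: 160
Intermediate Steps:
C(D, n) = 4
l(d) = 10 (l(d) = 6 + 4 = 10)
l(-9)*(-76 + 92) = 10*(-76 + 92) = 10*16 = 160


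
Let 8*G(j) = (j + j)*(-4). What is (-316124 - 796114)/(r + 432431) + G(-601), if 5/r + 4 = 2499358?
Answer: 646779811402727/1080798149579 ≈ 598.43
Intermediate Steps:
r = 5/2499354 (r = 5/(-4 + 2499358) = 5/2499354 ≈ 2.0005e-6)
G(j) = -j (G(j) = ((j + j)*(-4))/8 = ((2*j)*(-4))/8 = (-8*j)/8 = -j)
(-316124 - 796114)/(r + 432431) + G(-601) = (-316124 - 796114)/(5/2499354 + 432431) - 1*(-601) = -1112238/1080798149579/2499354 + 601 = -1112238*2499354/1080798149579 + 601 = -2779876494252/1080798149579 + 601 = 646779811402727/1080798149579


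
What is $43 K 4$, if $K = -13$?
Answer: $-2236$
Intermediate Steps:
$43 K 4 = 43 \left(-13\right) 4 = \left(-559\right) 4 = -2236$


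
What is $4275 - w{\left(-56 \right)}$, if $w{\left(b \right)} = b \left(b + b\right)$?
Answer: $-1997$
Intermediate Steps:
$w{\left(b \right)} = 2 b^{2}$ ($w{\left(b \right)} = b 2 b = 2 b^{2}$)
$4275 - w{\left(-56 \right)} = 4275 - 2 \left(-56\right)^{2} = 4275 - 2 \cdot 3136 = 4275 - 6272 = -1997$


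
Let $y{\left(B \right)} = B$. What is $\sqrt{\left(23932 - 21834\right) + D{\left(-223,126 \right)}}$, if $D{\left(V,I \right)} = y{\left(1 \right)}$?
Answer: $\sqrt{2099} \approx 45.815$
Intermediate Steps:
$D{\left(V,I \right)} = 1$
$\sqrt{\left(23932 - 21834\right) + D{\left(-223,126 \right)}} = \sqrt{\left(23932 - 21834\right) + 1} = \sqrt{2098 + 1} = \sqrt{2099}$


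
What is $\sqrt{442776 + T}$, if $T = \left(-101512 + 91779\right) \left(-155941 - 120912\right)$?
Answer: $5 \sqrt{107802121} \approx 51914.0$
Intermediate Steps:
$T = 2694610249$ ($T = \left(-9733\right) \left(-276853\right) = 2694610249$)
$\sqrt{442776 + T} = \sqrt{442776 + 2694610249} = \sqrt{2695053025} = 5 \sqrt{107802121}$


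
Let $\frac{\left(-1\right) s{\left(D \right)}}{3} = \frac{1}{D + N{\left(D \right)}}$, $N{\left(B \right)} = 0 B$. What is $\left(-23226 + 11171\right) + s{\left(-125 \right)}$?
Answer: $- \frac{1506872}{125} \approx -12055.0$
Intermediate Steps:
$N{\left(B \right)} = 0$
$s{\left(D \right)} = - \frac{3}{D}$ ($s{\left(D \right)} = - \frac{3}{D + 0} = - \frac{3}{D}$)
$\left(-23226 + 11171\right) + s{\left(-125 \right)} = \left(-23226 + 11171\right) - \frac{3}{-125} = -12055 - - \frac{3}{125} = -12055 + \frac{3}{125} = - \frac{1506872}{125}$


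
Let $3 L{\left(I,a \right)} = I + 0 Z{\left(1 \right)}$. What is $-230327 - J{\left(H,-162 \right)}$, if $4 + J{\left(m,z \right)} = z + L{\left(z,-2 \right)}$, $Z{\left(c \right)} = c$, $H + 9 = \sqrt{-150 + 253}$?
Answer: $-230107$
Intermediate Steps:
$H = -9 + \sqrt{103}$ ($H = -9 + \sqrt{-150 + 253} = -9 + \sqrt{103} \approx 1.1489$)
$L{\left(I,a \right)} = \frac{I}{3}$ ($L{\left(I,a \right)} = \frac{I + 0 \cdot 1}{3} = \frac{I + 0}{3} = \frac{I}{3}$)
$J{\left(m,z \right)} = -4 + \frac{4 z}{3}$ ($J{\left(m,z \right)} = -4 + \left(z + \frac{z}{3}\right) = -4 + \frac{4 z}{3}$)
$-230327 - J{\left(H,-162 \right)} = -230327 - \left(-4 + \frac{4}{3} \left(-162\right)\right) = -230327 - \left(-4 - 216\right) = -230327 - -220 = -230327 + 220 = -230107$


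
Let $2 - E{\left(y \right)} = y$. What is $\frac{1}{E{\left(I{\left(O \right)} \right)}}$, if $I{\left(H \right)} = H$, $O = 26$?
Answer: $- \frac{1}{24} \approx -0.041667$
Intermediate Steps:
$E{\left(y \right)} = 2 - y$
$\frac{1}{E{\left(I{\left(O \right)} \right)}} = \frac{1}{2 - 26} = \frac{1}{-24} = - \frac{1}{24}$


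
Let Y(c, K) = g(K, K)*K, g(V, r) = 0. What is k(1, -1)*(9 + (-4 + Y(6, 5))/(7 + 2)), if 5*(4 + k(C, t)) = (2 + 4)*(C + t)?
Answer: -308/9 ≈ -34.222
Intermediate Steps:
Y(c, K) = 0 (Y(c, K) = 0*K = 0)
k(C, t) = -4 + 6*C/5 + 6*t/5 (k(C, t) = -4 + ((2 + 4)*(C + t))/5 = -4 + (6*(C + t))/5 = -4 + (6*C + 6*t)/5 = -4 + (6*C/5 + 6*t/5) = -4 + 6*C/5 + 6*t/5)
k(1, -1)*(9 + (-4 + Y(6, 5))/(7 + 2)) = (-4 + (6/5)*1 + (6/5)*(-1))*(9 + (-4 + 0)/(7 + 2)) = (-4 + 6/5 - 6/5)*(9 - 4/9) = -4*(9 - 4*1/9) = -4*(9 - 4/9) = -4*77/9 = -308/9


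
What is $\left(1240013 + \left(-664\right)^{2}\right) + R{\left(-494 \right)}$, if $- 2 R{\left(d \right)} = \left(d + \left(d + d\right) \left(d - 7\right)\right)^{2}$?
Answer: $-122260477109$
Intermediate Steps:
$R{\left(d \right)} = - \frac{\left(d + 2 d \left(-7 + d\right)\right)^{2}}{2}$ ($R{\left(d \right)} = - \frac{\left(d + \left(d + d\right) \left(d - 7\right)\right)^{2}}{2} = - \frac{\left(d + 2 d \left(-7 + d\right)\right)^{2}}{2}$)
$\left(1240013 + \left(-664\right)^{2}\right) + R{\left(-494 \right)} = \left(1240013 + \left(-664\right)^{2}\right) - \frac{\left(-494\right)^{2} \left(-13 + 2 \left(-494\right)\right)^{2}}{2} = \left(1240013 + 440896\right) - 122018 \left(-13 - 988\right)^{2} = 1680909 - 122018 \left(-1001\right)^{2} = 1680909 - 122018 \cdot 1002001 = 1680909 - 122262158018 = -122260477109$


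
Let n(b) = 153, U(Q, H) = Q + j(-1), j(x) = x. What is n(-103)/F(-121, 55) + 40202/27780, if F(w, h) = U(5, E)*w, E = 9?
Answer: 3801857/3361380 ≈ 1.1310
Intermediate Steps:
U(Q, H) = -1 + Q (U(Q, H) = Q - 1 = -1 + Q)
F(w, h) = 4*w (F(w, h) = (-1 + 5)*w = 4*w)
n(-103)/F(-121, 55) + 40202/27780 = 153/((4*(-121))) + 40202/27780 = 153/(-484) + 40202*(1/27780) = 153*(-1/484) + 20101/13890 = -153/484 + 20101/13890 = 3801857/3361380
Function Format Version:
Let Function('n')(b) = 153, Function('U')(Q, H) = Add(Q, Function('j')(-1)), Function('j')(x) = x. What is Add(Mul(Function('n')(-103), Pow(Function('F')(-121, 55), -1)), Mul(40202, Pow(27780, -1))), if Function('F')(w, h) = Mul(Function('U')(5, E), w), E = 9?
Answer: Rational(3801857, 3361380) ≈ 1.1310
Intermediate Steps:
Function('U')(Q, H) = Add(-1, Q) (Function('U')(Q, H) = Add(Q, -1) = Add(-1, Q))
Function('F')(w, h) = Mul(4, w) (Function('F')(w, h) = Mul(Add(-1, 5), w) = Mul(4, w))
Add(Mul(Function('n')(-103), Pow(Function('F')(-121, 55), -1)), Mul(40202, Pow(27780, -1))) = Add(Mul(153, Pow(Mul(4, -121), -1)), Mul(40202, Pow(27780, -1))) = Add(Mul(153, Pow(-484, -1)), Mul(40202, Rational(1, 27780))) = Add(Mul(153, Rational(-1, 484)), Rational(20101, 13890)) = Add(Rational(-153, 484), Rational(20101, 13890)) = Rational(3801857, 3361380)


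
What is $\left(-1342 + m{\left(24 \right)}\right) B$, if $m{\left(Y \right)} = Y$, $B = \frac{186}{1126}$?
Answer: $- \frac{122574}{563} \approx -217.72$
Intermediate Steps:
$B = \frac{93}{563}$ ($B = 186 \cdot \frac{1}{1126} = \frac{93}{563} \approx 0.16519$)
$\left(-1342 + m{\left(24 \right)}\right) B = \left(-1342 + 24\right) \frac{93}{563} = \left(-1318\right) \frac{93}{563} = - \frac{122574}{563}$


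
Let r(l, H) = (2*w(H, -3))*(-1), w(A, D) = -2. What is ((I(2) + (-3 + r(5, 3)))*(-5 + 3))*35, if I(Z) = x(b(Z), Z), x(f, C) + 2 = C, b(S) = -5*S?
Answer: -70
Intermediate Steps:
x(f, C) = -2 + C
r(l, H) = 4 (r(l, H) = (2*(-2))*(-1) = -4*(-1) = 4)
I(Z) = -2 + Z
((I(2) + (-3 + r(5, 3)))*(-5 + 3))*35 = (((-2 + 2) + (-3 + 4))*(-5 + 3))*35 = ((0 + 1)*(-2))*35 = (1*(-2))*35 = -2*35 = -70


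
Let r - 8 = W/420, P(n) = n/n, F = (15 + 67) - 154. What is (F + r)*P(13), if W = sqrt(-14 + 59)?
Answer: -64 + sqrt(5)/140 ≈ -63.984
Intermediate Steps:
W = 3*sqrt(5) (W = sqrt(45) = 3*sqrt(5) ≈ 6.7082)
F = -72 (F = 82 - 154 = -72)
P(n) = 1
r = 8 + sqrt(5)/140 (r = 8 + (3*sqrt(5))/420 = 8 + (3*sqrt(5))*(1/420) = 8 + sqrt(5)/140 ≈ 8.0160)
(F + r)*P(13) = (-72 + (8 + sqrt(5)/140))*1 = (-64 + sqrt(5)/140)*1 = -64 + sqrt(5)/140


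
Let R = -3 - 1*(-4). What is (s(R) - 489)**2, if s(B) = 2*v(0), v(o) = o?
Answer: 239121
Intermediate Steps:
R = 1 (R = -3 + 4 = 1)
s(B) = 0 (s(B) = 2*0 = 0)
(s(R) - 489)**2 = (0 - 489)**2 = (-489)**2 = 239121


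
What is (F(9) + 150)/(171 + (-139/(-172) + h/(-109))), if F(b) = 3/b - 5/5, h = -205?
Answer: 8399104/9768957 ≈ 0.85977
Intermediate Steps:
F(b) = -1 + 3/b (F(b) = 3/b - 5*⅕ = 3/b - 1 = -1 + 3/b)
(F(9) + 150)/(171 + (-139/(-172) + h/(-109))) = ((3 - 1*9)/9 + 150)/(171 + (-139/(-172) - 205/(-109))) = ((3 - 9)/9 + 150)/(171 + (-139*(-1/172) - 205*(-1/109))) = ((⅑)*(-6) + 150)/(171 + (139/172 + 205/109)) = (-⅔ + 150)/(171 + 50411/18748) = 448/(3*(3256319/18748)) = (448/3)*(18748/3256319) = 8399104/9768957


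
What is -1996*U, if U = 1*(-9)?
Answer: 17964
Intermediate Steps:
U = -9
-1996*U = -1996*(-9) = 17964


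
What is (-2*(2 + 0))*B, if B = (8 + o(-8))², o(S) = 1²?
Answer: -324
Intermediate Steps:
o(S) = 1
B = 81 (B = (8 + 1)² = 9² = 81)
(-2*(2 + 0))*B = -2*(2 + 0)*81 = -2*2*81 = -4*81 = -324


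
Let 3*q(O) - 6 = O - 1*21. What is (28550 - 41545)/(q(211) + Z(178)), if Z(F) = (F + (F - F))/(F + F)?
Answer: -15594/79 ≈ -197.39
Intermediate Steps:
q(O) = -5 + O/3 (q(O) = 2 + (O - 1*21)/3 = 2 + (O - 21)/3 = 2 + (-21 + O)/3 = 2 + (-7 + O/3) = -5 + O/3)
Z(F) = 1/2 (Z(F) = (F + 0)/((2*F)) = F*(1/(2*F)) = 1/2)
(28550 - 41545)/(q(211) + Z(178)) = (28550 - 41545)/((-5 + (1/3)*211) + 1/2) = -12995/((-5 + 211/3) + 1/2) = -12995/(196/3 + 1/2) = -12995/395/6 = -12995*6/395 = -15594/79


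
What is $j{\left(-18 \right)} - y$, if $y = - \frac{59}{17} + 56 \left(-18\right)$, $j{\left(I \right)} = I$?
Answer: $\frac{16889}{17} \approx 993.47$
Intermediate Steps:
$y = - \frac{17195}{17}$ ($y = \left(-59\right) \frac{1}{17} - 1008 = - \frac{59}{17} - 1008 = - \frac{17195}{17} \approx -1011.5$)
$j{\left(-18 \right)} - y = -18 - - \frac{17195}{17} = -18 + \frac{17195}{17} = \frac{16889}{17}$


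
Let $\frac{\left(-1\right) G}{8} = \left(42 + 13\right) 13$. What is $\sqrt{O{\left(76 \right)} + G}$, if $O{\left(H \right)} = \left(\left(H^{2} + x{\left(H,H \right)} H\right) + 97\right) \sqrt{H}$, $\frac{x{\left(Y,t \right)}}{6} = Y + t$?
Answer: $\sqrt{-5720 + 150370 \sqrt{19}} \approx 806.06$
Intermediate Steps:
$x{\left(Y,t \right)} = 6 Y + 6 t$ ($x{\left(Y,t \right)} = 6 \left(Y + t\right) = 6 Y + 6 t$)
$O{\left(H \right)} = \sqrt{H} \left(97 + 13 H^{2}\right)$ ($O{\left(H \right)} = \left(\left(H^{2} + \left(6 H + 6 H\right) H\right) + 97\right) \sqrt{H} = \left(\left(H^{2} + 12 H H\right) + 97\right) \sqrt{H} = \left(\left(H^{2} + 12 H^{2}\right) + 97\right) \sqrt{H} = \left(13 H^{2} + 97\right) \sqrt{H} = \left(97 + 13 H^{2}\right) \sqrt{H} = \sqrt{H} \left(97 + 13 H^{2}\right)$)
$G = -5720$ ($G = - 8 \left(42 + 13\right) 13 = - 8 \cdot 55 \cdot 13 = \left(-8\right) 715 = -5720$)
$\sqrt{O{\left(76 \right)} + G} = \sqrt{\sqrt{76} \left(97 + 13 \cdot 76^{2}\right) - 5720} = \sqrt{2 \sqrt{19} \left(97 + 13 \cdot 5776\right) - 5720} = \sqrt{2 \sqrt{19} \left(97 + 75088\right) - 5720} = \sqrt{2 \sqrt{19} \cdot 75185 - 5720} = \sqrt{150370 \sqrt{19} - 5720} = \sqrt{-5720 + 150370 \sqrt{19}}$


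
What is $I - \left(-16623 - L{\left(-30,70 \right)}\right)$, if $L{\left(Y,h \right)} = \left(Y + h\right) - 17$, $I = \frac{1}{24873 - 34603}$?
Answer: $\frac{161965579}{9730} \approx 16646.0$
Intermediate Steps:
$I = - \frac{1}{9730}$ ($I = \frac{1}{24873 - 34603} = \frac{1}{-9730} = - \frac{1}{9730} \approx -0.00010277$)
$L{\left(Y,h \right)} = -17 + Y + h$
$I - \left(-16623 - L{\left(-30,70 \right)}\right) = - \frac{1}{9730} - \left(-16623 - \left(-17 - 30 + 70\right)\right) = - \frac{1}{9730} - \left(-16623 - 23\right) = - \frac{1}{9730} - -16646 = - \frac{1}{9730} + 16646 = \frac{161965579}{9730}$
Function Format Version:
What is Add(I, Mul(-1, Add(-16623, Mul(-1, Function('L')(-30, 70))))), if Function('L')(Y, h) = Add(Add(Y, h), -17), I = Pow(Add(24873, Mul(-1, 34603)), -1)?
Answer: Rational(161965579, 9730) ≈ 16646.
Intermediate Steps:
I = Rational(-1, 9730) (I = Pow(Add(24873, -34603), -1) = Pow(-9730, -1) = Rational(-1, 9730) ≈ -0.00010277)
Function('L')(Y, h) = Add(-17, Y, h)
Add(I, Mul(-1, Add(-16623, Mul(-1, Function('L')(-30, 70))))) = Add(Rational(-1, 9730), Mul(-1, Add(-16623, Mul(-1, Add(-17, -30, 70))))) = Add(Rational(-1, 9730), Mul(-1, Add(-16623, Mul(-1, 23)))) = Add(Rational(-1, 9730), Mul(-1, Add(-16623, -23))) = Add(Rational(-1, 9730), Mul(-1, -16646)) = Add(Rational(-1, 9730), 16646) = Rational(161965579, 9730)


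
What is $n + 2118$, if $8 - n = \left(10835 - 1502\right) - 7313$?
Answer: $106$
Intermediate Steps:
$n = -2012$ ($n = 8 - \left(\left(10835 - 1502\right) - 7313\right) = 8 - \left(9333 - 7313\right) = 8 - 2020 = -2012$)
$n + 2118 = -2012 + 2118 = 106$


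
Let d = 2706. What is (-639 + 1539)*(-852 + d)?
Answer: 1668600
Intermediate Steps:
(-639 + 1539)*(-852 + d) = (-639 + 1539)*(-852 + 2706) = 900*1854 = 1668600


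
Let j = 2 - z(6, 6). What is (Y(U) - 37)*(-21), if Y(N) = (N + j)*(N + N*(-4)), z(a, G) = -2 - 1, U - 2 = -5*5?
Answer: 26859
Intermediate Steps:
U = -23 (U = 2 - 5*5 = 2 - 25 = -23)
z(a, G) = -3
j = 5 (j = 2 - 1*(-3) = 2 + 3 = 5)
Y(N) = -3*N*(5 + N) (Y(N) = (N + 5)*(N + N*(-4)) = (5 + N)*(N - 4*N) = (5 + N)*(-3*N) = -3*N*(5 + N))
(Y(U) - 37)*(-21) = (-3*(-23)*(5 - 23) - 37)*(-21) = (-3*(-23)*(-18) - 37)*(-21) = (-1242 - 37)*(-21) = -1279*(-21) = 26859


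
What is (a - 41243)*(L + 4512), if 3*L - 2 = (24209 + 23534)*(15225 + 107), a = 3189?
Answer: -27855878629556/3 ≈ -9.2853e+12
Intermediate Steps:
L = 731995678/3 (L = ⅔ + ((24209 + 23534)*(15225 + 107))/3 = ⅔ + (47743*15332)/3 = ⅔ + (⅓)*731995676 = ⅔ + 731995676/3 = 731995678/3 ≈ 2.4400e+8)
(a - 41243)*(L + 4512) = (3189 - 41243)*(731995678/3 + 4512) = -38054*732009214/3 = -27855878629556/3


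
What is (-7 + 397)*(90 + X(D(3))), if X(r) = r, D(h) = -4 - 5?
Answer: 31590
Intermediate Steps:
D(h) = -9
(-7 + 397)*(90 + X(D(3))) = (-7 + 397)*(90 - 9) = 390*81 = 31590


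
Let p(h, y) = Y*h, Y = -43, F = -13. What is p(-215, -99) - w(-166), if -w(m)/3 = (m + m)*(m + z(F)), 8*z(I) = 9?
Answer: 346921/2 ≈ 1.7346e+5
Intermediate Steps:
z(I) = 9/8 (z(I) = (⅛)*9 = 9/8)
w(m) = -6*m*(9/8 + m) (w(m) = -3*(m + m)*(m + 9/8) = -3*2*m*(9/8 + m) = -6*m*(9/8 + m))
p(h, y) = -43*h
p(-215, -99) - w(-166) = -43*(-215) - (-3)*(-166)*(9 + 8*(-166))/4 = 9245 - (-3)*(-166)*(9 - 1328)/4 = 9245 - (-3)*(-166)*(-1319)/4 = 9245 - 1*(-328431/2) = 9245 + 328431/2 = 346921/2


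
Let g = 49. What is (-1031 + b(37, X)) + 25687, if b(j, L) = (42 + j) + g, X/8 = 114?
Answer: 24784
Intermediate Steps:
X = 912 (X = 8*114 = 912)
b(j, L) = 91 + j (b(j, L) = (42 + j) + 49 = 91 + j)
(-1031 + b(37, X)) + 25687 = (-1031 + (91 + 37)) + 25687 = (-1031 + 128) + 25687 = -903 + 25687 = 24784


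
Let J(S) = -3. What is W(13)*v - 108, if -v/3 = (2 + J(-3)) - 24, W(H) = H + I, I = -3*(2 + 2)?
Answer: -33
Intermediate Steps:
I = -12 (I = -3*4 = -12)
W(H) = -12 + H (W(H) = H - 12 = -12 + H)
v = 75 (v = -3*((2 - 3) - 24) = -3*(-1 - 24) = -3*(-25) = 75)
W(13)*v - 108 = (-12 + 13)*75 - 108 = 1*75 - 108 = 75 - 108 = -33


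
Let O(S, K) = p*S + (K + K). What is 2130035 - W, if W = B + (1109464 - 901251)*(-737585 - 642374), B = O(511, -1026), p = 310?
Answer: 287327376944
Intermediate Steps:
O(S, K) = 2*K + 310*S (O(S, K) = 310*S + (K + K) = 310*S + 2*K = 2*K + 310*S)
B = 156358 (B = 2*(-1026) + 310*511 = -2052 + 158410 = 156358)
W = -287325246909 (W = 156358 + (1109464 - 901251)*(-737585 - 642374) = 156358 + 208213*(-1379959) = 156358 - 287325403267 = -287325246909)
2130035 - W = 2130035 - 1*(-287325246909) = 2130035 + 287325246909 = 287327376944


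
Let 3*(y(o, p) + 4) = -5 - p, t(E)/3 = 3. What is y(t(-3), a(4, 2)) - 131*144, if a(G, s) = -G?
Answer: -56605/3 ≈ -18868.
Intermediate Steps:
t(E) = 9 (t(E) = 3*3 = 9)
y(o, p) = -17/3 - p/3 (y(o, p) = -4 + (-5 - p)/3 = -4 + (-5/3 - p/3) = -17/3 - p/3)
y(t(-3), a(4, 2)) - 131*144 = (-17/3 - (-1)*4/3) - 131*144 = (-17/3 - ⅓*(-4)) - 18864 = (-17/3 + 4/3) - 18864 = -13/3 - 18864 = -56605/3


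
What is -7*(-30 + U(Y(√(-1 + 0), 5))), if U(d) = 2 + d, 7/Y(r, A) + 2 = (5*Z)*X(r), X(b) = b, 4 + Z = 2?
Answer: 10241/52 - 245*I/52 ≈ 196.94 - 4.7115*I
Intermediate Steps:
Z = -2 (Z = -4 + 2 = -2)
Y(r, A) = 7/(-2 - 10*r) (Y(r, A) = 7/(-2 + (5*(-2))*r) = 7/(-2 - 10*r))
-7*(-30 + U(Y(√(-1 + 0), 5))) = -7*(-30 + (2 - 7/(2 + 10*√(-1 + 0)))) = -7*(-30 + (2 - 7/(2 + 10*√(-1)))) = -7*(-30 + (2 - 7*(2 - 10*I)/104)) = -7*(-28 - 7*(2 - 10*I)/104) = 196 + 49*(2 - 10*I)/104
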